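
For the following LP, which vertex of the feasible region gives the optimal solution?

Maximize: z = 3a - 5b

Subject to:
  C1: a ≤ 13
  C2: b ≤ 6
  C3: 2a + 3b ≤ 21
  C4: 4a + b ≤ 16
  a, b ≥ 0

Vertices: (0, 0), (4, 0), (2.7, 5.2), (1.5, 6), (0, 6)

Evaluate the objective at each vertex of the feasible region:
  z(0, 0) = 0
  z(4, 0) = 12  ←
  z(2.7, 5.2) = -17.9
  z(1.5, 6) = -25.5
  z(0, 6) = -30
The maximum is at a = 4, b = 0.

(4, 0)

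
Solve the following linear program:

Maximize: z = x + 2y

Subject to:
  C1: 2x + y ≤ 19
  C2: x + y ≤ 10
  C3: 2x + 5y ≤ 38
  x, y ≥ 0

Evaluate the objective at each vertex of the feasible region:
  z(0, 0) = 0
  z(9.5, 0) = 9.5
  z(9, 1) = 11
  z(4, 6) = 16  ←
  z(0, 7.6) = 15.2
The maximum is at x = 4, y = 6.

x = 4, y = 6, z = 16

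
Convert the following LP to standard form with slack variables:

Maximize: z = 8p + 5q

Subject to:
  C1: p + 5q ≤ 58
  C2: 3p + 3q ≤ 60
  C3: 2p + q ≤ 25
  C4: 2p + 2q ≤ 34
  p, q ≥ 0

max z = 8p + 5q

s.t.
  p + 5q + s1 = 58
  3p + 3q + s2 = 60
  2p + q + s3 = 25
  2p + 2q + s4 = 34
  p, q, s1, s2, s3, s4 ≥ 0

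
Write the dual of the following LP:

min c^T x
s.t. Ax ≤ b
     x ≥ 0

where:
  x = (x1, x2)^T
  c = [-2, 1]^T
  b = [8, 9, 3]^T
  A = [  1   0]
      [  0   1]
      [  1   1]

Primal min cᵀx s.t. Ax ≤ b, x ≥ 0  →  Dual max −bᵀy s.t. Aᵀy ≥ −c, y ≥ 0.

Maximize: z = -8y1 - 9y2 - 3y3

Subject to:
  y1 + y3 ≥ 2
  y2 + y3 ≥ -1
  y1, y2, y3 ≥ 0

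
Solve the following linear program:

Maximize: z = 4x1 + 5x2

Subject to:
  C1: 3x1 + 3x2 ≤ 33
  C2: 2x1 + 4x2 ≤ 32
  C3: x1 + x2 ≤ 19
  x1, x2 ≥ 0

Evaluate the objective at each vertex of the feasible region:
  z(0, 0) = 0
  z(11, 0) = 44
  z(6, 5) = 49  ←
  z(0, 8) = 40
The maximum is at x1 = 6, x2 = 5.

x1 = 6, x2 = 5, z = 49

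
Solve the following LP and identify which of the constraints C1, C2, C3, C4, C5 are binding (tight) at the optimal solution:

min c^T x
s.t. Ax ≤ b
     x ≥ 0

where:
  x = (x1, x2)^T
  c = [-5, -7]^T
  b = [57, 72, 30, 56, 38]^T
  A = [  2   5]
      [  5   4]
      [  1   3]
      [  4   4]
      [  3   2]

At x1 = 6, x2 = 8, compute slack b - a·x for each constraint:
  C1: 57 − 52 = 5  (slack)
  C2: 72 − 62 = 10  (slack)
  C3: 30 − 30 = 0  (binding)
  C4: 56 − 56 = 0  (binding)
  C5: 38 − 34 = 4  (slack)

Optimal: x1 = 6, x2 = 8
Binding: C3, C4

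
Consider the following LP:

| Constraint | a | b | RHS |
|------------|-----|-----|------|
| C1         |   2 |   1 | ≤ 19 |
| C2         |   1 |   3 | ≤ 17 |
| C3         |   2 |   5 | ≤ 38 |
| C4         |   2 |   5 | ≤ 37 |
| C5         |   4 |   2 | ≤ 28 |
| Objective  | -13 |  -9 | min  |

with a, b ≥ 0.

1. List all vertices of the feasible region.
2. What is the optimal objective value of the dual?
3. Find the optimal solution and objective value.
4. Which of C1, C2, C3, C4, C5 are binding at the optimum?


1. (0, 0), (7, 0), (5, 4), (0, 5.667)
2. -101
3. a = 5, b = 4, z = -101
4. C2, C5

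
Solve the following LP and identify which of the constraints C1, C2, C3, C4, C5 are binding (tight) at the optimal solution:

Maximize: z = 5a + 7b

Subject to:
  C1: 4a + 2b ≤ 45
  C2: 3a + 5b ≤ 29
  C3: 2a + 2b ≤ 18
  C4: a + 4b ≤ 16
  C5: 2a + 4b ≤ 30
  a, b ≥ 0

At a = 8, b = 1, compute slack b - a·x for each constraint:
  C1: 45 − 34 = 11  (slack)
  C2: 29 − 29 = 0  (binding)
  C3: 18 − 18 = 0  (binding)
  C4: 16 − 12 = 4  (slack)
  C5: 30 − 20 = 10  (slack)

Optimal: a = 8, b = 1
Binding: C2, C3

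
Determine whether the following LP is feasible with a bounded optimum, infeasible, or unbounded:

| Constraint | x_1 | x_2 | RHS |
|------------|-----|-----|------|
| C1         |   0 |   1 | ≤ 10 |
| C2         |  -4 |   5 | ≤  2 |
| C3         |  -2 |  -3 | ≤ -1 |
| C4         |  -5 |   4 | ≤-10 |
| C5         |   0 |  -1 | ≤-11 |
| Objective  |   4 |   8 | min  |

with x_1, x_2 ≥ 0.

Infeasible (no feasible solution exists)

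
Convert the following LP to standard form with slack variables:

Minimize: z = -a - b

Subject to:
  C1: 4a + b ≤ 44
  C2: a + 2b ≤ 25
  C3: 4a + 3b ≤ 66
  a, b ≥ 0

min z = -a - b

s.t.
  4a + b + s1 = 44
  a + 2b + s2 = 25
  4a + 3b + s3 = 66
  a, b, s1, s2, s3 ≥ 0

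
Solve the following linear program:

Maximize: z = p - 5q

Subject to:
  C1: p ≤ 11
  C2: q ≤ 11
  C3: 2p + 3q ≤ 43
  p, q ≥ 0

Evaluate the objective at each vertex of the feasible region:
  z(0, 0) = 0
  z(11, 0) = 11  ←
  z(11, 7) = -24
  z(5, 11) = -50
  z(0, 11) = -55
The maximum is at p = 11, q = 0.

p = 11, q = 0, z = 11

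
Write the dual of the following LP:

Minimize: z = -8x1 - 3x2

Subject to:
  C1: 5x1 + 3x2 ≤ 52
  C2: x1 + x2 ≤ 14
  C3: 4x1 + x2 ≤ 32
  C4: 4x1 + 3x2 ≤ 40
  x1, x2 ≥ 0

Primal min cᵀx s.t. Ax ≤ b, x ≥ 0  →  Dual max −bᵀy s.t. Aᵀy ≥ −c, y ≥ 0.

Maximize: z = -52y1 - 14y2 - 32y3 - 40y4

Subject to:
  5y1 + y2 + 4y3 + 4y4 ≥ 8
  3y1 + y2 + y3 + 3y4 ≥ 3
  y1, y2, y3, y4 ≥ 0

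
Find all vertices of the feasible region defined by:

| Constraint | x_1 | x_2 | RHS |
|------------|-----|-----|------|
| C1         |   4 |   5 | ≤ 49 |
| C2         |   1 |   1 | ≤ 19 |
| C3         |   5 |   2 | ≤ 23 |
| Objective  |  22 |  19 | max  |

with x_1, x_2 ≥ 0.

(0, 0), (4.6, 0), (1, 9), (0, 9.8)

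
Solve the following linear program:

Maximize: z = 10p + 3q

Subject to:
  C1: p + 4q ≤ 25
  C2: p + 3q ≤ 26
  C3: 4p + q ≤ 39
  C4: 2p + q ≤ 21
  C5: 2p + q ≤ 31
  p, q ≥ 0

Evaluate the objective at each vertex of the feasible region:
  z(0, 0) = 0
  z(9.75, 0) = 97.5
  z(9, 3) = 99  ←
  z(8.429, 4.143) = 96.71
  z(0, 6.25) = 18.75
The maximum is at p = 9, q = 3.

p = 9, q = 3, z = 99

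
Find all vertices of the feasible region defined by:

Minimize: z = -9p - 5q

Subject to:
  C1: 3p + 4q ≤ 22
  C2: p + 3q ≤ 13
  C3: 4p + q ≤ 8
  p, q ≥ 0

(0, 0), (2, 0), (1, 4), (0, 4.333)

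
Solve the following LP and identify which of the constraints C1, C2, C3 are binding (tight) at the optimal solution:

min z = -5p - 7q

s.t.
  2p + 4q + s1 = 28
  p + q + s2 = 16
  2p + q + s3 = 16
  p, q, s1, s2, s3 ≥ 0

At p = 6, q = 4, compute slack b - a·x for each constraint:
  C1: 28 − 28 = 0  (binding)
  C2: 16 − 10 = 6  (slack)
  C3: 16 − 16 = 0  (binding)

Optimal: p = 6, q = 4
Binding: C1, C3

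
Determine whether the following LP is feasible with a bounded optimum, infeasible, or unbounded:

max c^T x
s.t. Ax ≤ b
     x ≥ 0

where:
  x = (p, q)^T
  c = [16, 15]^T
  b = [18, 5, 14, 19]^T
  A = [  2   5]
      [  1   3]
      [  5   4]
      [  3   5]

Feasible with a bounded optimal solution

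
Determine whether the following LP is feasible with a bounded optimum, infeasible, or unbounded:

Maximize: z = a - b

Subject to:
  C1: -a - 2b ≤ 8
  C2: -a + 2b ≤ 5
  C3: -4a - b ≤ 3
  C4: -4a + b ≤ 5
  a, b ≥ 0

Unbounded (objective can increase without bound)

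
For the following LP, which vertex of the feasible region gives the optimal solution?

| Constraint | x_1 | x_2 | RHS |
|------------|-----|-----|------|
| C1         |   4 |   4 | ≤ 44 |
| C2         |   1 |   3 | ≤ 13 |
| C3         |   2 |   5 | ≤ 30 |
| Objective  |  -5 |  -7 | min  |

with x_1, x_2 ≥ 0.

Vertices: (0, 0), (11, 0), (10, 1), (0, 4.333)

Evaluate the objective at each vertex of the feasible region:
  z(0, 0) = 0
  z(11, 0) = -55
  z(10, 1) = -57  ←
  z(0, 4.333) = -30.33
The minimum is at x_1 = 10, x_2 = 1.

(10, 1)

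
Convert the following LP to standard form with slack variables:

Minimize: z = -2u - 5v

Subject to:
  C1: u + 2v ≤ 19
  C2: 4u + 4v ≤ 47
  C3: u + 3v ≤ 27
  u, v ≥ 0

min z = -2u - 5v

s.t.
  u + 2v + s1 = 19
  4u + 4v + s2 = 47
  u + 3v + s3 = 27
  u, v, s1, s2, s3 ≥ 0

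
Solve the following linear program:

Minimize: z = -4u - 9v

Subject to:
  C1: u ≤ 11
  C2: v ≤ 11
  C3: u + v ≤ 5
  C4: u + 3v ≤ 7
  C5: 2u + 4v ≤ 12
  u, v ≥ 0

Evaluate the objective at each vertex of the feasible region:
  z(0, 0) = 0
  z(5, 0) = -20
  z(4, 1) = -25  ←
  z(0, 2.333) = -21
The minimum is at u = 4, v = 1.

u = 4, v = 1, z = -25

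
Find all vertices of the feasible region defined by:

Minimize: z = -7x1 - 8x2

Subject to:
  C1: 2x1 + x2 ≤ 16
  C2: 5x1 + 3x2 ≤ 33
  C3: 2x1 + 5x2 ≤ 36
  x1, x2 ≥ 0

(0, 0), (6.6, 0), (3, 6), (0, 7.2)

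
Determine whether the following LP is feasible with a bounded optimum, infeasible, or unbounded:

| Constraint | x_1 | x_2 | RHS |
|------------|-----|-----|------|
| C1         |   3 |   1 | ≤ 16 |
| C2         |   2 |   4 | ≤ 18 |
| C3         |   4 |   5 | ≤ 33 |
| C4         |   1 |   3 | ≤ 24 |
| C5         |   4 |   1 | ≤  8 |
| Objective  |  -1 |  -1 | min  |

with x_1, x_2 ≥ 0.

Feasible with a bounded optimal solution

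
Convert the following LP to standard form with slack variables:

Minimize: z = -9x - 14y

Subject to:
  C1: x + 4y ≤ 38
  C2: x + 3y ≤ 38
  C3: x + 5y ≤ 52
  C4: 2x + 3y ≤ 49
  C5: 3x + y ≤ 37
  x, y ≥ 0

min z = -9x - 14y

s.t.
  x + 4y + s1 = 38
  x + 3y + s2 = 38
  x + 5y + s3 = 52
  2x + 3y + s4 = 49
  3x + y + s5 = 37
  x, y, s1, s2, s3, s4, s5 ≥ 0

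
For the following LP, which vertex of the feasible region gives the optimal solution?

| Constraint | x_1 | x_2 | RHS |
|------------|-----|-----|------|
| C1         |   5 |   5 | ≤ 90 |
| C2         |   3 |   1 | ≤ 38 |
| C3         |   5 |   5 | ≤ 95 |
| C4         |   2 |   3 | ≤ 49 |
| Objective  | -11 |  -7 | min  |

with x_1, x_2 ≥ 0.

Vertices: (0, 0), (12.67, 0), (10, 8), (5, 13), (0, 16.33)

Evaluate the objective at each vertex of the feasible region:
  z(0, 0) = 0
  z(12.67, 0) = -139.3
  z(10, 8) = -166  ←
  z(5, 13) = -146
  z(0, 16.33) = -114.3
The minimum is at x_1 = 10, x_2 = 8.

(10, 8)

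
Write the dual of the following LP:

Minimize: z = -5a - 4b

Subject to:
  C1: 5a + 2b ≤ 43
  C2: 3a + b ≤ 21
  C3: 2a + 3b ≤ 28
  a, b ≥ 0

Primal min cᵀx s.t. Ax ≤ b, x ≥ 0  →  Dual max −bᵀy s.t. Aᵀy ≥ −c, y ≥ 0.

Maximize: z = -43y1 - 21y2 - 28y3

Subject to:
  5y1 + 3y2 + 2y3 ≥ 5
  2y1 + y2 + 3y3 ≥ 4
  y1, y2, y3 ≥ 0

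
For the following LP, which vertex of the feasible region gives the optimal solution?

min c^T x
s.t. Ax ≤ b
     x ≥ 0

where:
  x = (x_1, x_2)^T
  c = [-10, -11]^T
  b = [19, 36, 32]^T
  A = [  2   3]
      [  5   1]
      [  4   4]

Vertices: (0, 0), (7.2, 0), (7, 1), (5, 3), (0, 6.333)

Evaluate the objective at each vertex of the feasible region:
  z(0, 0) = 0
  z(7.2, 0) = -72
  z(7, 1) = -81
  z(5, 3) = -83  ←
  z(0, 6.333) = -69.67
The minimum is at x_1 = 5, x_2 = 3.

(5, 3)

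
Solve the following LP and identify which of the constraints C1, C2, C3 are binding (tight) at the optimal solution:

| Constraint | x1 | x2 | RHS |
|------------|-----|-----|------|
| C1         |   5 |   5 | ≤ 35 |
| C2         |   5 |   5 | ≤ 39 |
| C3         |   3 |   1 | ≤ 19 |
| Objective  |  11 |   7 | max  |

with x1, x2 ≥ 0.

At x1 = 6, x2 = 1, compute slack b - a·x for each constraint:
  C1: 35 − 35 = 0  (binding)
  C2: 39 − 35 = 4  (slack)
  C3: 19 − 19 = 0  (binding)

Optimal: x1 = 6, x2 = 1
Binding: C1, C3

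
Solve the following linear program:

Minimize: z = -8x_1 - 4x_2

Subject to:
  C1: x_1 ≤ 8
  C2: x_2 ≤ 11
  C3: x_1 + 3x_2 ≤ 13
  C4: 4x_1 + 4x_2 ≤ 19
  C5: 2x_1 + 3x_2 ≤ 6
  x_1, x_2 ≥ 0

Evaluate the objective at each vertex of the feasible region:
  z(0, 0) = 0
  z(3, 0) = -24  ←
  z(0, 2) = -8
The minimum is at x_1 = 3, x_2 = 0.

x_1 = 3, x_2 = 0, z = -24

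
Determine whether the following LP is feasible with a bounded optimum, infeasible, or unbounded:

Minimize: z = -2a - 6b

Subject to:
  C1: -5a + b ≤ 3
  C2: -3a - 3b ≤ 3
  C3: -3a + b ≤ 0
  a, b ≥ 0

Unbounded (objective can decrease without bound)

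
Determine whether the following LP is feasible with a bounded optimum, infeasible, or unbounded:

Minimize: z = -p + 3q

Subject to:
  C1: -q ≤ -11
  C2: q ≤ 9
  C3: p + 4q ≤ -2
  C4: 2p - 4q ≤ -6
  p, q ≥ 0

Infeasible (no feasible solution exists)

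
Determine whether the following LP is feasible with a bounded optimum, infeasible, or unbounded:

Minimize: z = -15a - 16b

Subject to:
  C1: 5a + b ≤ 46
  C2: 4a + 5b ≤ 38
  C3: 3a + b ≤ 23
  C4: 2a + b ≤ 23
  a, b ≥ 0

Feasible with a bounded optimal solution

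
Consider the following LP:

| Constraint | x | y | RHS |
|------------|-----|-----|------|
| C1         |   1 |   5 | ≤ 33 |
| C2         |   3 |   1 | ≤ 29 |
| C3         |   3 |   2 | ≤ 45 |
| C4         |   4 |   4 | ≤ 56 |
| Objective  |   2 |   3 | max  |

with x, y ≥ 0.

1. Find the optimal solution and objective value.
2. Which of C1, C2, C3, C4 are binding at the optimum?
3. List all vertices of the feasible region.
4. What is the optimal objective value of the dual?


1. x = 8, y = 5, z = 31
2. C1, C2
3. (0, 0), (9.667, 0), (8, 5), (0, 6.6)
4. 31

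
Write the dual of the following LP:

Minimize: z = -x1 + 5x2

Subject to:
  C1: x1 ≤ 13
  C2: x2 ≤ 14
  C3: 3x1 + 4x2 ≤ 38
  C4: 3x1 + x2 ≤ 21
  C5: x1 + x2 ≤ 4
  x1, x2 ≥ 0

Primal min cᵀx s.t. Ax ≤ b, x ≥ 0  →  Dual max −bᵀy s.t. Aᵀy ≥ −c, y ≥ 0.

Maximize: z = -13y1 - 14y2 - 38y3 - 21y4 - 4y5

Subject to:
  y1 + 3y3 + 3y4 + y5 ≥ 1
  y2 + 4y3 + y4 + y5 ≥ -5
  y1, y2, y3, y4, y5 ≥ 0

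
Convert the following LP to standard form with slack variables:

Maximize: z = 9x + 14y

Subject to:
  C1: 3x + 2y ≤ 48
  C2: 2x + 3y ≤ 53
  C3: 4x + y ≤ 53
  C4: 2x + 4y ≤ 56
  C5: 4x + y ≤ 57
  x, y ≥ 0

max z = 9x + 14y

s.t.
  3x + 2y + s1 = 48
  2x + 3y + s2 = 53
  4x + y + s3 = 53
  2x + 4y + s4 = 56
  4x + y + s5 = 57
  x, y, s1, s2, s3, s4, s5 ≥ 0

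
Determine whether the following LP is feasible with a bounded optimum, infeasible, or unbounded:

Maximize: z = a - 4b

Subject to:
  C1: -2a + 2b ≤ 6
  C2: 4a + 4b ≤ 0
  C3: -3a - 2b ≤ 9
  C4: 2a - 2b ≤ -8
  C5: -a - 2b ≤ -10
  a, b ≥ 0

Infeasible (no feasible solution exists)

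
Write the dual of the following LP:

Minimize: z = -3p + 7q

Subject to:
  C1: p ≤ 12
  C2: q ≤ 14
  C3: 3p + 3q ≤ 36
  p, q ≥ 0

Primal min cᵀx s.t. Ax ≤ b, x ≥ 0  →  Dual max −bᵀy s.t. Aᵀy ≥ −c, y ≥ 0.

Maximize: z = -12y1 - 14y2 - 36y3

Subject to:
  y1 + 3y3 ≥ 3
  y2 + 3y3 ≥ -7
  y1, y2, y3 ≥ 0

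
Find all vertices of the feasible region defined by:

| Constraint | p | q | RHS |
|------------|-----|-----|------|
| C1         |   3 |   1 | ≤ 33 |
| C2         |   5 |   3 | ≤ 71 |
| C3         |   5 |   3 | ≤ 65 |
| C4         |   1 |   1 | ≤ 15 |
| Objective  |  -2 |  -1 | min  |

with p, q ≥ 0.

(0, 0), (11, 0), (9, 6), (0, 15)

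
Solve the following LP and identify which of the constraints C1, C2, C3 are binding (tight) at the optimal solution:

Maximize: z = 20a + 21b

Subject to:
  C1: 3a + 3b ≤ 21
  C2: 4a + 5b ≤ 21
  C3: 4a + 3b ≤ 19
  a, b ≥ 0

At a = 4, b = 1, compute slack b - a·x for each constraint:
  C1: 21 − 15 = 6  (slack)
  C2: 21 − 21 = 0  (binding)
  C3: 19 − 19 = 0  (binding)

Optimal: a = 4, b = 1
Binding: C2, C3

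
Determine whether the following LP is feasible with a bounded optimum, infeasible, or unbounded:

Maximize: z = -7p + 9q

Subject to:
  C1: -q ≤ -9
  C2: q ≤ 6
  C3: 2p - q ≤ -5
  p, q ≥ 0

Infeasible (no feasible solution exists)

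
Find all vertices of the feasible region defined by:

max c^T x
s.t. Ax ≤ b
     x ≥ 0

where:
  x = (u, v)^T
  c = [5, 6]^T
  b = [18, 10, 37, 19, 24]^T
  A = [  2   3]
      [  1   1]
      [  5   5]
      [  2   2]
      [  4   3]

(0, 0), (6, 0), (3, 4), (0, 6)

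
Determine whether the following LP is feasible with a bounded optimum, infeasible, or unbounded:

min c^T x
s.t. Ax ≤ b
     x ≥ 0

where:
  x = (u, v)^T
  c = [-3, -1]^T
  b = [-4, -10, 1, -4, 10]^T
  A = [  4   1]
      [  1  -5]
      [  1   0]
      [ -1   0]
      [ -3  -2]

Infeasible (no feasible solution exists)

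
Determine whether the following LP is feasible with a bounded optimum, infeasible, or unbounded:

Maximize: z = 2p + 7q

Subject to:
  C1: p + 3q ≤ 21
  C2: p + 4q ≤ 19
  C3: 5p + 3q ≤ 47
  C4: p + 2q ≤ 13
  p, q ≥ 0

Feasible with a bounded optimal solution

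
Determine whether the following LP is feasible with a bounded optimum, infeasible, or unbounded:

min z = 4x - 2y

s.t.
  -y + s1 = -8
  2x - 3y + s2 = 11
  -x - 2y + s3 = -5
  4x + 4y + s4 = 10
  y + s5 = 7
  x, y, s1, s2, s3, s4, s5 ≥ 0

Infeasible (no feasible solution exists)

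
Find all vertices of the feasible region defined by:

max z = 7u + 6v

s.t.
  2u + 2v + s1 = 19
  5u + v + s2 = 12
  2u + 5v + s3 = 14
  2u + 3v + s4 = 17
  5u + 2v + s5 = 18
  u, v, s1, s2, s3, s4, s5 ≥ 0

(0, 0), (2.4, 0), (2, 2), (0, 2.8)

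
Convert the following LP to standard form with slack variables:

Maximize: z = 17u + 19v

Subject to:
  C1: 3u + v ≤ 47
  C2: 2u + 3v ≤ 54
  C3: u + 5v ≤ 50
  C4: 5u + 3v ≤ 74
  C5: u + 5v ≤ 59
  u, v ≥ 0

max z = 17u + 19v

s.t.
  3u + v + s1 = 47
  2u + 3v + s2 = 54
  u + 5v + s3 = 50
  5u + 3v + s4 = 74
  u + 5v + s5 = 59
  u, v, s1, s2, s3, s4, s5 ≥ 0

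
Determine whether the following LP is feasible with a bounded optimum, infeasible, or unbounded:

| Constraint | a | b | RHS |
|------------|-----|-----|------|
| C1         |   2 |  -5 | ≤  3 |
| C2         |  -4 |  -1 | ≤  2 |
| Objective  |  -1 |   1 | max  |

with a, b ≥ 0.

Unbounded (objective can increase without bound)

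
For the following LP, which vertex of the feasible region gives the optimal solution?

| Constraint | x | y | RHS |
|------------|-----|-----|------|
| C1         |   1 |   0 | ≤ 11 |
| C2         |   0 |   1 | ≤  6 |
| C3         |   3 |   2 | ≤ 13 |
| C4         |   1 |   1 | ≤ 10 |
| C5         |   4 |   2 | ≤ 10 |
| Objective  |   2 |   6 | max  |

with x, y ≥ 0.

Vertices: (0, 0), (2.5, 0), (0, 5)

Evaluate the objective at each vertex of the feasible region:
  z(0, 0) = 0
  z(2.5, 0) = 5
  z(0, 5) = 30  ←
The maximum is at x = 0, y = 5.

(0, 5)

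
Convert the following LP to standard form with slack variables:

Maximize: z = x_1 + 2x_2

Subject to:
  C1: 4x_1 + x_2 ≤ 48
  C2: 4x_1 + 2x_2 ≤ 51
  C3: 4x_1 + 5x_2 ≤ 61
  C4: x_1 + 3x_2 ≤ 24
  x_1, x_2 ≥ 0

max z = x_1 + 2x_2

s.t.
  4x_1 + x_2 + s1 = 48
  4x_1 + 2x_2 + s2 = 51
  4x_1 + 5x_2 + s3 = 61
  x_1 + 3x_2 + s4 = 24
  x_1, x_2, s1, s2, s3, s4 ≥ 0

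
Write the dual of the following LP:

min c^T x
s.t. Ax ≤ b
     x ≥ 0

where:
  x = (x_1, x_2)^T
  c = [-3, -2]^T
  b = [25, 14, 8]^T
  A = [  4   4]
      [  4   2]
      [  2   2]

Primal min cᵀx s.t. Ax ≤ b, x ≥ 0  →  Dual max −bᵀy s.t. Aᵀy ≥ −c, y ≥ 0.

Maximize: z = -25y1 - 14y2 - 8y3

Subject to:
  4y1 + 4y2 + 2y3 ≥ 3
  4y1 + 2y2 + 2y3 ≥ 2
  y1, y2, y3 ≥ 0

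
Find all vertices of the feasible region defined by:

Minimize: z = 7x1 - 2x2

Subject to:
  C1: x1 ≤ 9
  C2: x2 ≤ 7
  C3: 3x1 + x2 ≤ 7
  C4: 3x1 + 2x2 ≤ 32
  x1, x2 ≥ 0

(0, 0), (2.333, 0), (0, 7)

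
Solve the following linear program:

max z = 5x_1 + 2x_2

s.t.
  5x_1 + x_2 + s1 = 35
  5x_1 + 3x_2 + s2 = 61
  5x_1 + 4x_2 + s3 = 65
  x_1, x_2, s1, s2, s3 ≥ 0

Evaluate the objective at each vertex of the feasible region:
  z(0, 0) = 0
  z(7, 0) = 35
  z(5, 10) = 45  ←
  z(0, 16.25) = 32.5
The maximum is at x_1 = 5, x_2 = 10.

x_1 = 5, x_2 = 10, z = 45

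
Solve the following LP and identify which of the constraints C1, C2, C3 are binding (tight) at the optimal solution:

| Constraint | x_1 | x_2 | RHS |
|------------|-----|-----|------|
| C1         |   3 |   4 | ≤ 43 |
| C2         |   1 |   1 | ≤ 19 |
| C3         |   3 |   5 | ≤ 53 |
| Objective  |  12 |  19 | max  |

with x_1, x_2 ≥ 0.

At x_1 = 1, x_2 = 10, compute slack b - a·x for each constraint:
  C1: 43 − 43 = 0  (binding)
  C2: 19 − 11 = 8  (slack)
  C3: 53 − 53 = 0  (binding)

Optimal: x_1 = 1, x_2 = 10
Binding: C1, C3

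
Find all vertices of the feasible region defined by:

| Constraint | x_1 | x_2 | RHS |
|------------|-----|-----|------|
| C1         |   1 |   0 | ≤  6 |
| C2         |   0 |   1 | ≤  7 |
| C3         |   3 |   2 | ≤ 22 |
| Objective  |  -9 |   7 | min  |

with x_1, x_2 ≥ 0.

(0, 0), (6, 0), (6, 2), (2.667, 7), (0, 7)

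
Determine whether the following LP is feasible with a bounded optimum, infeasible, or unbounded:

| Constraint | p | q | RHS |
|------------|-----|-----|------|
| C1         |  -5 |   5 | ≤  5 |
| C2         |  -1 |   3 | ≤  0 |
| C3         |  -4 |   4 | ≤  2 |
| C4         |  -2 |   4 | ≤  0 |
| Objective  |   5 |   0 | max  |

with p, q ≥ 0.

Unbounded (objective can increase without bound)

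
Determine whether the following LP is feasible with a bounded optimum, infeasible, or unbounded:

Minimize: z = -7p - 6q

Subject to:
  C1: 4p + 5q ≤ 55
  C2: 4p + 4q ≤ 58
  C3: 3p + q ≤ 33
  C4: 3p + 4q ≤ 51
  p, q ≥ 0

Feasible with a bounded optimal solution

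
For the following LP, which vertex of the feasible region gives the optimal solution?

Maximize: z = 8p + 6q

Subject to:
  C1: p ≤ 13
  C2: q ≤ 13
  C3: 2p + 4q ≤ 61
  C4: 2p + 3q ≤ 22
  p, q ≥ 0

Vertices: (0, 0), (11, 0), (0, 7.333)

Evaluate the objective at each vertex of the feasible region:
  z(0, 0) = 0
  z(11, 0) = 88  ←
  z(0, 7.333) = 44
The maximum is at p = 11, q = 0.

(11, 0)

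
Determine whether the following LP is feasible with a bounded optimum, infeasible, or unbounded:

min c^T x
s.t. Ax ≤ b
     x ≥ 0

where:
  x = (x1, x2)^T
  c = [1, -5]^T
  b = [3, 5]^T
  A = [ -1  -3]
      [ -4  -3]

Unbounded (objective can decrease without bound)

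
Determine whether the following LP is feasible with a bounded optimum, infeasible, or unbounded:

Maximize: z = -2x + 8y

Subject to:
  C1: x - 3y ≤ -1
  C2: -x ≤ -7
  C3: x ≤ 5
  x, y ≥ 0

Infeasible (no feasible solution exists)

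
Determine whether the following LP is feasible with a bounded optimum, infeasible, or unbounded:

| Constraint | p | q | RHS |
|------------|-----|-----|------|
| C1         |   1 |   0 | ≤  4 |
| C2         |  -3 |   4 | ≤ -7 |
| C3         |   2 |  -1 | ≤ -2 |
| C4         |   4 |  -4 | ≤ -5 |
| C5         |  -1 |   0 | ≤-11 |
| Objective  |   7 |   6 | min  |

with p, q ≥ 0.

Infeasible (no feasible solution exists)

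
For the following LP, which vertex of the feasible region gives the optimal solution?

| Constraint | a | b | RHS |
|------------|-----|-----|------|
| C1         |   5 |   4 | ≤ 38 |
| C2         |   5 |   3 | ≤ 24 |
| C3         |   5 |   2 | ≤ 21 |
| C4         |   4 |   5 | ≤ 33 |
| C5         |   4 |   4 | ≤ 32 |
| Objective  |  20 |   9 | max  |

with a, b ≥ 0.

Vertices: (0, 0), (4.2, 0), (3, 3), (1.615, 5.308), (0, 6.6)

Evaluate the objective at each vertex of the feasible region:
  z(0, 0) = 0
  z(4.2, 0) = 84
  z(3, 3) = 87  ←
  z(1.615, 5.308) = 80.08
  z(0, 6.6) = 59.4
The maximum is at a = 3, b = 3.

(3, 3)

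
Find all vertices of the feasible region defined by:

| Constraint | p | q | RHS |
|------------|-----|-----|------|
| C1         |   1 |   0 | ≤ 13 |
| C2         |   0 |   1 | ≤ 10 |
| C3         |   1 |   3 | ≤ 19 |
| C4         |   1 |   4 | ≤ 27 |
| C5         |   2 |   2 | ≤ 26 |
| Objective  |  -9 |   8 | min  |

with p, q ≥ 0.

(0, 0), (13, 0), (10, 3), (0, 6.333)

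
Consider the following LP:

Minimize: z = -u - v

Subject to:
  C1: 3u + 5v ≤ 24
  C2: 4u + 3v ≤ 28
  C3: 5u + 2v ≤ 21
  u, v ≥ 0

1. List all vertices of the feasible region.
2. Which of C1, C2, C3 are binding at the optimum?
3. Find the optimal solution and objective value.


1. (0, 0), (4.2, 0), (3, 3), (0, 4.8)
2. C1, C3
3. u = 3, v = 3, z = -6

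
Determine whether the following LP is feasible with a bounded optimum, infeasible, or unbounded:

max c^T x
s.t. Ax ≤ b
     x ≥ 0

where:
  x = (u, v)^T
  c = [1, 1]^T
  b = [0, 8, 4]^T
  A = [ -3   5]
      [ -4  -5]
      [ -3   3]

Unbounded (objective can increase without bound)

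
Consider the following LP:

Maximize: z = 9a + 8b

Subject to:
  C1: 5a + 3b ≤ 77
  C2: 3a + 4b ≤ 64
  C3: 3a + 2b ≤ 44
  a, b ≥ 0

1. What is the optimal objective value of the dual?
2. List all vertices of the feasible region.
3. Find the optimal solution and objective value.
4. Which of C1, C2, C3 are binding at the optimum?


1. 152
2. (0, 0), (14.67, 0), (8, 10), (0, 16)
3. a = 8, b = 10, z = 152
4. C2, C3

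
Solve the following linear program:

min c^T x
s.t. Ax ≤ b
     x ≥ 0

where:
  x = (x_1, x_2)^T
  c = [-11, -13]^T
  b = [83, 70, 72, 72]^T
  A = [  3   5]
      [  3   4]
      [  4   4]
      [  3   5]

Evaluate the objective at each vertex of the feasible region:
  z(0, 0) = 0
  z(18, 0) = -198
  z(9, 9) = -216  ←
  z(0, 14.4) = -187.2
The minimum is at x_1 = 9, x_2 = 9.

x_1 = 9, x_2 = 9, z = -216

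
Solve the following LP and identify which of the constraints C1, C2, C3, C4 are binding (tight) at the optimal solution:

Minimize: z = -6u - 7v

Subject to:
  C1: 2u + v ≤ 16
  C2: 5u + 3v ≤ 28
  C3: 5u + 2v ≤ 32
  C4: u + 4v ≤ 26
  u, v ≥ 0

At u = 2, v = 6, compute slack b - a·x for each constraint:
  C1: 16 − 10 = 6  (slack)
  C2: 28 − 28 = 0  (binding)
  C3: 32 − 22 = 10  (slack)
  C4: 26 − 26 = 0  (binding)

Optimal: u = 2, v = 6
Binding: C2, C4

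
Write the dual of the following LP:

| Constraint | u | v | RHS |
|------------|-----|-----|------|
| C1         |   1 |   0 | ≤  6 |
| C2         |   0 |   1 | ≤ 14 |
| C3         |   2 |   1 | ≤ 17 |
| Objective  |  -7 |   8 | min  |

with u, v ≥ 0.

Primal min cᵀx s.t. Ax ≤ b, x ≥ 0  →  Dual max −bᵀy s.t. Aᵀy ≥ −c, y ≥ 0.

Maximize: z = -6y1 - 14y2 - 17y3

Subject to:
  y1 + 2y3 ≥ 7
  y2 + y3 ≥ -8
  y1, y2, y3 ≥ 0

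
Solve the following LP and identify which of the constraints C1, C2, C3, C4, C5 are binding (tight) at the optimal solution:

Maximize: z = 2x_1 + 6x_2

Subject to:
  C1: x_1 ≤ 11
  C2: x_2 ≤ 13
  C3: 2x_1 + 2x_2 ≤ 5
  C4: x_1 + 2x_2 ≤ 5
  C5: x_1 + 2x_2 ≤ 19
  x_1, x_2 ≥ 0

At x_1 = 0, x_2 = 2.5, compute slack b - a·x for each constraint:
  C1: 11 − 0 = 11  (slack)
  C2: 13 − 2.5 = 10.5  (slack)
  C3: 5 − 5 = 0  (binding)
  C4: 5 − 5 = 0  (binding)
  C5: 19 − 5 = 14  (slack)

Optimal: x_1 = 0, x_2 = 2.5
Binding: C3, C4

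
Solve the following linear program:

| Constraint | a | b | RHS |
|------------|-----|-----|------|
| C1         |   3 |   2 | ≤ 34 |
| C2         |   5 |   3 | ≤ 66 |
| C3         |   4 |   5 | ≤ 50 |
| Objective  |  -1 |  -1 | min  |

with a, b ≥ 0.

Evaluate the objective at each vertex of the feasible region:
  z(0, 0) = 0
  z(11.33, 0) = -11.33
  z(10, 2) = -12  ←
  z(0, 10) = -10
The minimum is at a = 10, b = 2.

a = 10, b = 2, z = -12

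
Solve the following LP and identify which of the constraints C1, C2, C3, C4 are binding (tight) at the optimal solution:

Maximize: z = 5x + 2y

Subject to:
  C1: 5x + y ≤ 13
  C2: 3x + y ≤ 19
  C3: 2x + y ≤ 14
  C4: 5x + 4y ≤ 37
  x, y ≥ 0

At x = 1, y = 8, compute slack b - a·x for each constraint:
  C1: 13 − 13 = 0  (binding)
  C2: 19 − 11 = 8  (slack)
  C3: 14 − 10 = 4  (slack)
  C4: 37 − 37 = 0  (binding)

Optimal: x = 1, y = 8
Binding: C1, C4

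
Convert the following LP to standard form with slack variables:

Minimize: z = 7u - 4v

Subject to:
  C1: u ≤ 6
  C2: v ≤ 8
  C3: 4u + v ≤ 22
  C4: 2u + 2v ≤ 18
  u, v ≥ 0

min z = 7u - 4v

s.t.
  u + s1 = 6
  v + s2 = 8
  4u + v + s3 = 22
  2u + 2v + s4 = 18
  u, v, s1, s2, s3, s4 ≥ 0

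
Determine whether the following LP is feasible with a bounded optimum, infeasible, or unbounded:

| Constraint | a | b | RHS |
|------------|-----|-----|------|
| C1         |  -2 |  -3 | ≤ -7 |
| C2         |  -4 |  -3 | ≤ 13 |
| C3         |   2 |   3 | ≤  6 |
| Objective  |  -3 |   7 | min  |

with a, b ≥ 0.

Infeasible (no feasible solution exists)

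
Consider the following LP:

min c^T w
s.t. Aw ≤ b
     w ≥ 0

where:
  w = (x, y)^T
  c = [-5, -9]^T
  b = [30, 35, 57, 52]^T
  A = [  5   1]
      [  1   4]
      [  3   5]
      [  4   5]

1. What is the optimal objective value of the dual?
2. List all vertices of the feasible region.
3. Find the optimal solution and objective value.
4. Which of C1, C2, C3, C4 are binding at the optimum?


1. -87
2. (0, 0), (6, 0), (4.667, 6.667), (3, 8), (0, 8.75)
3. x = 3, y = 8, z = -87
4. C2, C4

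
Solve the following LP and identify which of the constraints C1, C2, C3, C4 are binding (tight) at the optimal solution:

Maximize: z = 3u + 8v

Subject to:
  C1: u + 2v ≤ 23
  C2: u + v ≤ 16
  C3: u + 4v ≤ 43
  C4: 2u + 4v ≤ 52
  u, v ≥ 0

At u = 3, v = 10, compute slack b - a·x for each constraint:
  C1: 23 − 23 = 0  (binding)
  C2: 16 − 13 = 3  (slack)
  C3: 43 − 43 = 0  (binding)
  C4: 52 − 46 = 6  (slack)

Optimal: u = 3, v = 10
Binding: C1, C3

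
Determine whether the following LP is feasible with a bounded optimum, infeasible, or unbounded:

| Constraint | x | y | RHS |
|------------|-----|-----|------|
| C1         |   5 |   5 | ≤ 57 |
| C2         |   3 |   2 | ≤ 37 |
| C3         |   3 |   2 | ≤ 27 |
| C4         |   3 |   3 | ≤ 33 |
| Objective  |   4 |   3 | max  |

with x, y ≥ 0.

Feasible with a bounded optimal solution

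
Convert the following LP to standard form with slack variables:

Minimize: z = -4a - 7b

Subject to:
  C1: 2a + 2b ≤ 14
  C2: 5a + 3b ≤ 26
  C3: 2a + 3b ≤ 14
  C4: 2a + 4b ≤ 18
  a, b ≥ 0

min z = -4a - 7b

s.t.
  2a + 2b + s1 = 14
  5a + 3b + s2 = 26
  2a + 3b + s3 = 14
  2a + 4b + s4 = 18
  a, b, s1, s2, s3, s4 ≥ 0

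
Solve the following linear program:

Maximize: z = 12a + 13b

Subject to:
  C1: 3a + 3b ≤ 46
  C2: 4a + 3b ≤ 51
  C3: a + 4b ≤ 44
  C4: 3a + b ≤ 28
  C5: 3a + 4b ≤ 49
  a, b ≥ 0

Evaluate the objective at each vertex of the feasible region:
  z(0, 0) = 0
  z(9.333, 0) = 112
  z(7, 7) = 175  ←
  z(2.5, 10.38) = 164.9
  z(0, 11) = 143
The maximum is at a = 7, b = 7.

a = 7, b = 7, z = 175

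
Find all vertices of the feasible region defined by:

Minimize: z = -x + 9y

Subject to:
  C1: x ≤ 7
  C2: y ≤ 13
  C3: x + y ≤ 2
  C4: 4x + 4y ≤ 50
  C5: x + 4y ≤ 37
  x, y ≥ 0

(0, 0), (2, 0), (0, 2)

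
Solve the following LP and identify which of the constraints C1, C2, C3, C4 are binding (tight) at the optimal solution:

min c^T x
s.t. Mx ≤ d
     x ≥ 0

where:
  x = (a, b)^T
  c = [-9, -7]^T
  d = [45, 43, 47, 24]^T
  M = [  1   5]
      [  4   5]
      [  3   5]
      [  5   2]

At a = 2, b = 7, compute slack b - a·x for each constraint:
  C1: 45 − 37 = 8  (slack)
  C2: 43 − 43 = 0  (binding)
  C3: 47 − 41 = 6  (slack)
  C4: 24 − 24 = 0  (binding)

Optimal: a = 2, b = 7
Binding: C2, C4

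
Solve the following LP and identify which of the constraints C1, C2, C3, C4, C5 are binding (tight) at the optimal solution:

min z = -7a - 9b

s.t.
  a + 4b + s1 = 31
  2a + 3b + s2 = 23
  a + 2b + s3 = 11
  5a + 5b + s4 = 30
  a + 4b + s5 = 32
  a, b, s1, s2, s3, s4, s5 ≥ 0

At a = 1, b = 5, compute slack b - a·x for each constraint:
  C1: 31 − 21 = 10  (slack)
  C2: 23 − 17 = 6  (slack)
  C3: 11 − 11 = 0  (binding)
  C4: 30 − 30 = 0  (binding)
  C5: 32 − 21 = 11  (slack)

Optimal: a = 1, b = 5
Binding: C3, C4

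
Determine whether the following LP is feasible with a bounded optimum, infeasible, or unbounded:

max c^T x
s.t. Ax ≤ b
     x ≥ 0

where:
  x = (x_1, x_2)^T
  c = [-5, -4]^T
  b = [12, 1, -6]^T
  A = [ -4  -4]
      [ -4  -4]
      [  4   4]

Infeasible (no feasible solution exists)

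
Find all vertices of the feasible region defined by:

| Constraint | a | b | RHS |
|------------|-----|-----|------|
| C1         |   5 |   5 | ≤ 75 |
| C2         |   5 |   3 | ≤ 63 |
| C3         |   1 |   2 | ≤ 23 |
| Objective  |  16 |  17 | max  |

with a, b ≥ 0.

(0, 0), (12.6, 0), (9, 6), (7, 8), (0, 11.5)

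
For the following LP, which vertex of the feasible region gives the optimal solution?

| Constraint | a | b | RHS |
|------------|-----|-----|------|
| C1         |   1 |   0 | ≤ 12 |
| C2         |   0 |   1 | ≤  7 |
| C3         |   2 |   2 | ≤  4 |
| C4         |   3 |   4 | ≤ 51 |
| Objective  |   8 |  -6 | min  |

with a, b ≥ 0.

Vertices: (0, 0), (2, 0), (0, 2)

Evaluate the objective at each vertex of the feasible region:
  z(0, 0) = 0
  z(2, 0) = 16
  z(0, 2) = -12  ←
The minimum is at a = 0, b = 2.

(0, 2)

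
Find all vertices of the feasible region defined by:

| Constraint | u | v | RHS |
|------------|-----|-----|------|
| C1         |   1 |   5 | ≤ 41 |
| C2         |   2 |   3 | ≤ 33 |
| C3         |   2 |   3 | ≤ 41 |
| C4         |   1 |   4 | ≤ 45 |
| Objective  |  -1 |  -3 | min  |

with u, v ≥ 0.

(0, 0), (16.5, 0), (6, 7), (0, 8.2)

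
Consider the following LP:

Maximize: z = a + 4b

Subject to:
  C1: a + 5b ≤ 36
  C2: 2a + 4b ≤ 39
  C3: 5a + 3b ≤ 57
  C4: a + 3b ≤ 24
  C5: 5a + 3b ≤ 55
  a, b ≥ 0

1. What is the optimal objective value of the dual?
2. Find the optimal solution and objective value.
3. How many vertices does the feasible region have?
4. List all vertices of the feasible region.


1. 30
2. a = 6, b = 6, z = 30
3. 5
4. (0, 0), (11, 0), (7.75, 5.417), (6, 6), (0, 7.2)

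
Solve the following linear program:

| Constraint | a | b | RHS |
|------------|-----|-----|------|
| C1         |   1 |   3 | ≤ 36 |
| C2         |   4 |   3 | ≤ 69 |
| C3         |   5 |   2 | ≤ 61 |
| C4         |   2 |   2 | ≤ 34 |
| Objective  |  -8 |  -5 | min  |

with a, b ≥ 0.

Evaluate the objective at each vertex of the feasible region:
  z(0, 0) = 0
  z(12.2, 0) = -97.6
  z(9, 8) = -112  ←
  z(7.5, 9.5) = -107.5
  z(0, 12) = -60
The minimum is at a = 9, b = 8.

a = 9, b = 8, z = -112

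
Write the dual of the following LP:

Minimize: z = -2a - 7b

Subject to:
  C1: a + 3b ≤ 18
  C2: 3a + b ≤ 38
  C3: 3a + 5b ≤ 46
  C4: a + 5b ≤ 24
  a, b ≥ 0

Primal min cᵀx s.t. Ax ≤ b, x ≥ 0  →  Dual max −bᵀy s.t. Aᵀy ≥ −c, y ≥ 0.

Maximize: z = -18y1 - 38y2 - 46y3 - 24y4

Subject to:
  y1 + 3y2 + 3y3 + y4 ≥ 2
  3y1 + y2 + 5y3 + 5y4 ≥ 7
  y1, y2, y3, y4 ≥ 0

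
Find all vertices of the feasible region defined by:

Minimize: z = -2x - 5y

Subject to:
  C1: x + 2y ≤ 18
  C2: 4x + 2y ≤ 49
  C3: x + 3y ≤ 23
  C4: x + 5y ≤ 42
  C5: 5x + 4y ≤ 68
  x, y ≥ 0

(0, 0), (12.25, 0), (10.33, 3.833), (8, 5), (0, 7.667)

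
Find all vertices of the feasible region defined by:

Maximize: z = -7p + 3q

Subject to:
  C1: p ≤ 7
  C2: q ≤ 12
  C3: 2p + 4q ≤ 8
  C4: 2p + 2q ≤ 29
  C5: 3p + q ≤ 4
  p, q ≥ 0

(0, 0), (1.333, 0), (0.8, 1.6), (0, 2)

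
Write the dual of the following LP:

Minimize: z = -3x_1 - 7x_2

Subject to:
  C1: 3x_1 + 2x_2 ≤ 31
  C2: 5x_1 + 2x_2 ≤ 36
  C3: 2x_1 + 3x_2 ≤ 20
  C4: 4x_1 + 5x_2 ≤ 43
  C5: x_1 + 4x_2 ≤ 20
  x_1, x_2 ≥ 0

Primal min cᵀx s.t. Ax ≤ b, x ≥ 0  →  Dual max −bᵀy s.t. Aᵀy ≥ −c, y ≥ 0.

Maximize: z = -31y1 - 36y2 - 20y3 - 43y4 - 20y5

Subject to:
  3y1 + 5y2 + 2y3 + 4y4 + y5 ≥ 3
  2y1 + 2y2 + 3y3 + 5y4 + 4y5 ≥ 7
  y1, y2, y3, y4, y5 ≥ 0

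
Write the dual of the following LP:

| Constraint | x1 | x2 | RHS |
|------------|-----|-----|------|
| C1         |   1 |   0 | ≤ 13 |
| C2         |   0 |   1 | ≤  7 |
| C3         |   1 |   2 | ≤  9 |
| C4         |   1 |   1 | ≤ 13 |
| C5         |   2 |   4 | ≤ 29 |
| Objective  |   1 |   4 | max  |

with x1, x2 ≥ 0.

Primal max cᵀx s.t. Ax ≤ b, x ≥ 0  →  Dual min bᵀy s.t. Aᵀy ≥ c, y ≥ 0.

Minimize: z = 13y1 + 7y2 + 9y3 + 13y4 + 29y5

Subject to:
  y1 + y3 + y4 + 2y5 ≥ 1
  y2 + 2y3 + y4 + 4y5 ≥ 4
  y1, y2, y3, y4, y5 ≥ 0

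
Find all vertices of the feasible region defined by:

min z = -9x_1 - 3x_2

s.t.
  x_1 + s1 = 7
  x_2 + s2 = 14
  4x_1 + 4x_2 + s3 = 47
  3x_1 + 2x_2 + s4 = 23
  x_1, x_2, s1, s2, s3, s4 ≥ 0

(0, 0), (7, 0), (7, 1), (0, 11.5)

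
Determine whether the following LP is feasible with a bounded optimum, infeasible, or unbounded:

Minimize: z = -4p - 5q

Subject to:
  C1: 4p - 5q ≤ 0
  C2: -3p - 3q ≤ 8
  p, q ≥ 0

Unbounded (objective can decrease without bound)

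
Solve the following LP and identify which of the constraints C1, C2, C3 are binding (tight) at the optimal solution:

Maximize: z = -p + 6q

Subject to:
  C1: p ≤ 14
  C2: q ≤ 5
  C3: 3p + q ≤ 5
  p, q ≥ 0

At p = 0, q = 5, compute slack b - a·x for each constraint:
  C1: 14 − 0 = 14  (slack)
  C2: 5 − 5 = 0  (binding)
  C3: 5 − 5 = 0  (binding)

Optimal: p = 0, q = 5
Binding: C2, C3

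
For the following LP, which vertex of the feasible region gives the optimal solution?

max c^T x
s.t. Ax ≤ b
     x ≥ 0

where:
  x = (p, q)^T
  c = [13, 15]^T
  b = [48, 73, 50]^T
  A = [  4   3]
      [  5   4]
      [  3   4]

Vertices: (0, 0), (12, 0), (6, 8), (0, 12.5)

Evaluate the objective at each vertex of the feasible region:
  z(0, 0) = 0
  z(12, 0) = 156
  z(6, 8) = 198  ←
  z(0, 12.5) = 187.5
The maximum is at p = 6, q = 8.

(6, 8)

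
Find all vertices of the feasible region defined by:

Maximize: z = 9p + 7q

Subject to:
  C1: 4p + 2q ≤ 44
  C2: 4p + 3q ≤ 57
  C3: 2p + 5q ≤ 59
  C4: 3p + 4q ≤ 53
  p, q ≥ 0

(0, 0), (11, 0), (7, 8), (4.143, 10.14), (0, 11.8)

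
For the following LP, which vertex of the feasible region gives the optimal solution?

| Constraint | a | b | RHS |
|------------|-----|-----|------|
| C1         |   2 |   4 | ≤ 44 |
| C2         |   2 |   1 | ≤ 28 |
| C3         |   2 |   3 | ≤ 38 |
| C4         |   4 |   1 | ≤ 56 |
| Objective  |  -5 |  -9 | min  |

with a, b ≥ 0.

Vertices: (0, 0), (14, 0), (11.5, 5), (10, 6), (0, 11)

Evaluate the objective at each vertex of the feasible region:
  z(0, 0) = 0
  z(14, 0) = -70
  z(11.5, 5) = -102.5
  z(10, 6) = -104  ←
  z(0, 11) = -99
The minimum is at a = 10, b = 6.

(10, 6)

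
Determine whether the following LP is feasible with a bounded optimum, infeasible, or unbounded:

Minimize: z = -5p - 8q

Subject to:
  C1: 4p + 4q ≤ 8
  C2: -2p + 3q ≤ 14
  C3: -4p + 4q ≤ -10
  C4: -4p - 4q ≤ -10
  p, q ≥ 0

Infeasible (no feasible solution exists)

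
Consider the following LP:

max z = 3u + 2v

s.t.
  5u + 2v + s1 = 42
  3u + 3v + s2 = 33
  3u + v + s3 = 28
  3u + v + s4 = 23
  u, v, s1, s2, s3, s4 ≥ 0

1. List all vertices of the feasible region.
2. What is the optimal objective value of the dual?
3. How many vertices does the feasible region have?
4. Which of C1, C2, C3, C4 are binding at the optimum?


1. (0, 0), (7.667, 0), (6, 5), (0, 11)
2. 28
3. 4
4. C2, C4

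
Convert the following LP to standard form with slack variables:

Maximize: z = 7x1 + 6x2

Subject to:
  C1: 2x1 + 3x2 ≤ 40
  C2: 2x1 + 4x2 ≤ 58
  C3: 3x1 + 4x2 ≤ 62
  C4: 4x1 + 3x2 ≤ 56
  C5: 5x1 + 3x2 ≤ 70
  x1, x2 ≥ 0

max z = 7x1 + 6x2

s.t.
  2x1 + 3x2 + s1 = 40
  2x1 + 4x2 + s2 = 58
  3x1 + 4x2 + s3 = 62
  4x1 + 3x2 + s4 = 56
  5x1 + 3x2 + s5 = 70
  x1, x2, s1, s2, s3, s4, s5 ≥ 0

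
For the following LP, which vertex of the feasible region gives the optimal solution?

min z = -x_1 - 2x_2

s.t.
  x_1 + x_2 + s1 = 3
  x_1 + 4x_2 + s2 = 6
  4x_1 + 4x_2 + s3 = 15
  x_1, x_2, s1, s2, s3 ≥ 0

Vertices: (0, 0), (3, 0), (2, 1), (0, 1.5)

Evaluate the objective at each vertex of the feasible region:
  z(0, 0) = 0
  z(3, 0) = -3
  z(2, 1) = -4  ←
  z(0, 1.5) = -3
The minimum is at x_1 = 2, x_2 = 1.

(2, 1)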